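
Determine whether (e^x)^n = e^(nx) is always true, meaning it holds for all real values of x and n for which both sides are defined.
Yes, this is an identity.

Claim: (e^x)^n = e^(nx).
Reasoning: e^x is a positive real number, and for a positive base B and real exponent n, B^n = e^(n·ln B). With B = e^x, ln B = x, so (e^x)^n = e^(n·x).
So the two sides agree for all real values of x and n for which both sides are defined.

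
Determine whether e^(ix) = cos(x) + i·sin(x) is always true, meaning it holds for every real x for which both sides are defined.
Yes, this is an identity.

Claim: e^(ix) = cos(x) + i·sin(x).
Reasoning: Euler's formula. Expand e^(ix) = Σ (ix)^k / k!. Since i² = -1, the even-k terms are Σ (-1)^m x^(2m)/(2m)! = cos(x) and the odd-k terms are i · Σ (-1)^m x^(2m+1)/(2m+1)! = i·sin(x).
So the two sides agree for every real x for which both sides are defined.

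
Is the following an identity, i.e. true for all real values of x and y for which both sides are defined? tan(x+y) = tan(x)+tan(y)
No, this is NOT an identity.

Claim: tan(x+y) = tan(x)+tan(y).
Test a specific point where both sides are defined: x = -π/4, y = -π/6.
LHS = tan(x+y) ≈ -3.7321
RHS = tan(x)+tan(y) ≈ -1.5774
Since -3.7321 ≠ -1.5774, the equation fails at this point, so it cannot hold for all real values of x and y for which both sides are defined.
The correct formula is tan(x+y) = (tan(x) + tan(y))/(1 - tan(x)tan(y)).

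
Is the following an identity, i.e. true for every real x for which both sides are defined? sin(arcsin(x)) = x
Yes, this is an identity.

Claim: sin(arcsin(x)) = x.
Reasoning: For -1 ≤ x ≤ 1 (where arcsin is defined), arcsin(x) is by definition an angle whose sine equals x. Taking the sine of that angle returns x. (Note the other order, arcsin(sin x) = x, is NOT an identity.)
So the two sides agree for every real x for which both sides are defined.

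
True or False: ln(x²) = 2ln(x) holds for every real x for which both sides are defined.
True.

Claim: ln(x²) = 2ln(x).
Reasoning: The right side requires x > 0. For x > 0, x² = (e^(ln x))² = e^(2ln x), so ln(x²) = 2ln(x). (For x < 0 the right side is undefined, so those values are outside the claim.)
So the two sides agree for every real x for which both sides are defined.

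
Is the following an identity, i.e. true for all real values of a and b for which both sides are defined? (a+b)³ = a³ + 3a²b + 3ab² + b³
Yes, this is an identity.

Claim: (a+b)³ = a³ + 3a²b + 3ab² + b³.
Reasoning: (a+b)³ = (a+b)(a+b)² = (a+b)(a² + 2ab + b²) = a³ + 2a²b + ab² + a²b + 2ab² + b³ = a³ + 3a²b + 3ab² + b³.
So the two sides agree for all real values of a and b for which both sides are defined.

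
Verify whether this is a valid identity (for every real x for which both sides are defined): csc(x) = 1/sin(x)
Yes, this is an identity.

Claim: csc(x) = 1/sin(x).
Reasoning: csc(x) is by definition the reciprocal of sin(x), wherever sin(x) ≠ 0.
So the two sides agree for every real x for which both sides are defined.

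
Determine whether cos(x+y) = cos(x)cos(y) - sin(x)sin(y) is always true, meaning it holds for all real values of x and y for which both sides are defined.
Claim: cos(x+y) = cos(x)cos(y) - sin(x)sin(y).
Reasoning: By Euler's formula e^(i(x+y)) = e^(ix)·e^(iy) = (cos x + i·sin x)(cos y + i·sin y). The real part of the left side is cos(x+y); the real part of the product is cos(x)cos(y) - sin(x)sin(y) (since i·i = -1).
So the two sides agree for all real values of x and y for which both sides are defined.

Conclusion: Yes, this is an identity.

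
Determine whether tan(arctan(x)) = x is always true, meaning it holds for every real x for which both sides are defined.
Claim: tan(arctan(x)) = x.
Reasoning: For every real x, arctan(x) is by definition the angle in (-π/2, π/2) whose tangent equals x. Taking the tangent of that angle returns x.
So the two sides agree for every real x for which both sides are defined.

Conclusion: Yes, this is an identity.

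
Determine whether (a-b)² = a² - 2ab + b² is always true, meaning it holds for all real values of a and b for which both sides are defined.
Claim: (a-b)² = a² - 2ab + b².
Reasoning: Expand: (a-b)² = (a-b)(a-b) = a·a - a·b - b·a + b·b = a² - 2ab + b².
So the two sides agree for all real values of a and b for which both sides are defined.

Conclusion: Yes, this is an identity.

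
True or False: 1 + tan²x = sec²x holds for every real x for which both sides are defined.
Claim: 1 + tan²x = sec²x.
Reasoning: Start from sin²x + cos²x = 1 and divide every term by cos²x (allowed wherever tan x and sec x are defined): tan²x + 1 = 1/cos²x = sec²x.
So the two sides agree for every real x for which both sides are defined.

Conclusion: True.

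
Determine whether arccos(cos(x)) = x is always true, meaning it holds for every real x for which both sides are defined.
Claim: arccos(cos(x)) = x.
Test a specific point where both sides are defined: x = -π/4.
LHS = arccos(cos(x)) ≈ 0.7854
RHS = x ≈ -0.7854
Since 0.7854 ≠ -0.7854, the equation fails at this point, so it cannot hold for every real x for which both sides are defined.
arccos only returns values in [0, π], so arccos(cos(x)) = x holds only for x in that interval, not for all real x.

Conclusion: No, this is NOT an identity.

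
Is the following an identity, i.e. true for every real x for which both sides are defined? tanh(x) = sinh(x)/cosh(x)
Claim: tanh(x) = sinh(x)/cosh(x).
Reasoning: tanh(x) is defined as sinh(x)/cosh(x) = (e^x - e^-x)/(e^x + e^-x); cosh(x) ≥ 1 is never zero, so this holds for every real x.
So the two sides agree for every real x for which both sides are defined.

Conclusion: Yes, this is an identity.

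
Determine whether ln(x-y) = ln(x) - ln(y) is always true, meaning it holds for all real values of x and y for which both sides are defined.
No, this is NOT an identity.

Claim: ln(x-y) = ln(x) - ln(y).
Test a specific point where both sides are defined: x = 1, y = 1/2.
LHS = ln(x-y) ≈ -0.6931
RHS = ln(x) - ln(y) ≈ 0.6931
Since -0.6931 ≠ 0.6931, the equation fails at this point, so it cannot hold for all real values of x and y for which both sides are defined.
ln(x) - ln(y) = ln(x/y), not ln(x-y).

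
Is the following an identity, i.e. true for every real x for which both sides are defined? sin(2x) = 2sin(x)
No, this is NOT an identity.

Claim: sin(2x) = 2sin(x).
Test a specific point where both sides are defined: x = -π/2.
LHS = sin(2x) ≈ 0.0000
RHS = 2sin(x) ≈ -2.0000
Since 0.0000 ≠ -2.0000, the equation fails at this point, so it cannot hold for every real x for which both sides are defined.
The correct double-angle formula is sin(2x) = 2sin(x)cos(x).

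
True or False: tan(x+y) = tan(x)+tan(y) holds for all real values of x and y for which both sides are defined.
Claim: tan(x+y) = tan(x)+tan(y).
Test a specific point where both sides are defined: x = 3π/4, y = -π/3.
LHS = tan(x+y) ≈ 3.7321
RHS = tan(x)+tan(y) ≈ -2.7321
Since 3.7321 ≠ -2.7321, the equation fails at this point, so it cannot hold for all real values of x and y for which both sides are defined.
The correct formula is tan(x+y) = (tan(x) + tan(y))/(1 - tan(x)tan(y)).

Conclusion: False.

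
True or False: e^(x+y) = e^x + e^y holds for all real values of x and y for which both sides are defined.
Claim: e^(x+y) = e^x + e^y.
Test a specific point where both sides are defined: x = 3/2, y = 4.
LHS = e^(x+y) ≈ 244.6919
RHS = e^x + e^y ≈ 59.0798
Since 244.6919 ≠ 59.0798, the equation fails at this point, so it cannot hold for all real values of x and y for which both sides are defined.
The correct rule is e^(x+y) = e^x · e^y (a product, not a sum).

Conclusion: False.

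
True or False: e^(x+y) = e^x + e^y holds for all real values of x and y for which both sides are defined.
Claim: e^(x+y) = e^x + e^y.
Test a specific point where both sides are defined: x = 4, y = 3.
LHS = e^(x+y) ≈ 1096.6332
RHS = e^x + e^y ≈ 74.6837
Since 1096.6332 ≠ 74.6837, the equation fails at this point, so it cannot hold for all real values of x and y for which both sides are defined.
The correct rule is e^(x+y) = e^x · e^y (a product, not a sum).

Conclusion: False.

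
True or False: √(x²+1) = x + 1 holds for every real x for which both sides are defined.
False.

Claim: √(x²+1) = x + 1.
Test a specific point where both sides are defined: x = -1.
LHS = √(x²+1) ≈ 1.4142
RHS = x + 1 ≈ 0.0000
Since 1.4142 ≠ 0.0000, the equation fails at this point, so it cannot hold for every real x for which both sides are defined.
(x+1)² = x² + 2x + 1 ≠ x² + 1 unless x = 0.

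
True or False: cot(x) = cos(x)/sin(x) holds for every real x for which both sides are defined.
Claim: cot(x) = cos(x)/sin(x).
Reasoning: cot(x) is defined as 1/tan(x) = 1/(sin(x)/cos(x)) = cos(x)/sin(x), wherever sin(x) ≠ 0.
So the two sides agree for every real x for which both sides are defined.

Conclusion: True.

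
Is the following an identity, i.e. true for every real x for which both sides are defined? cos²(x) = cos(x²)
No, this is NOT an identity.

Claim: cos²(x) = cos(x²).
Test a specific point where both sides are defined: x = π/4.
LHS = cos²(x) ≈ 0.5000
RHS = cos(x²) ≈ 0.8157
Since 0.5000 ≠ 0.8157, the equation fails at this point, so it cannot hold for every real x for which both sides are defined.
cos²(x) means (cos x)², squaring the output; cos(x²) squares the input. These are different functions.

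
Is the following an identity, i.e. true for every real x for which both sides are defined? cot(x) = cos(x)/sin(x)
Yes, this is an identity.

Claim: cot(x) = cos(x)/sin(x).
Reasoning: cot(x) is defined as 1/tan(x) = 1/(sin(x)/cos(x)) = cos(x)/sin(x), wherever sin(x) ≠ 0.
So the two sides agree for every real x for which both sides are defined.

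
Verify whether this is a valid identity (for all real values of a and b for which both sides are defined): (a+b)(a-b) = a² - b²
Yes, this is an identity.

Claim: (a+b)(a-b) = a² - b².
Reasoning: Expand: (a+b)(a-b) = a² - ab + ba - b² = a² - b² (the cross terms cancel).
So the two sides agree for all real values of a and b for which both sides are defined.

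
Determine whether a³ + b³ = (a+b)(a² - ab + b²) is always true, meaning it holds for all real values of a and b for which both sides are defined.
Claim: a³ + b³ = (a+b)(a² - ab + b²).
Reasoning: Expand the right side: (a+b)(a² - ab + b²) = a³ - a²b + ab² + a²b - ab² + b³ = a³ + b³ (the middle terms cancel in pairs).
So the two sides agree for all real values of a and b for which both sides are defined.

Conclusion: Yes, this is an identity.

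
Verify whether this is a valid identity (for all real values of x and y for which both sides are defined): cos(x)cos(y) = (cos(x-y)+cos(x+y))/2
Claim: cos(x)cos(y) = (cos(x-y)+cos(x+y))/2.
Reasoning: cos(x-y) = cos(x)cos(y) + sin(x)sin(y) and cos(x+y) = cos(x)cos(y) - sin(x)sin(y). Adding, cos(x-y) + cos(x+y) = 2cos(x)cos(y); divide by 2.
So the two sides agree for all real values of x and y for which both sides are defined.

Conclusion: Yes, this is an identity.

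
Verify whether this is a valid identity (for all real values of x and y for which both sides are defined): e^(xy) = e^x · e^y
No, this is NOT an identity.

Claim: e^(xy) = e^x · e^y.
Test a specific point where both sides are defined: x = 5, y = 3/2.
LHS = e^(xy) ≈ 1808.0424
RHS = e^x · e^y ≈ 665.1416
Since 1808.0424 ≠ 665.1416, the equation fails at this point, so it cannot hold for all real values of x and y for which both sides are defined.
e^x · e^y = e^(x+y), not e^(xy).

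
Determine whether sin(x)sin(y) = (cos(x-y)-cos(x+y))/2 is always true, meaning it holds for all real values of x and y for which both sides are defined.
Yes, this is an identity.

Claim: sin(x)sin(y) = (cos(x-y)-cos(x+y))/2.
Reasoning: cos(x-y) = cos(x)cos(y) + sin(x)sin(y) and cos(x+y) = cos(x)cos(y) - sin(x)sin(y). Subtracting, cos(x-y) - cos(x+y) = 2sin(x)sin(y); divide by 2.
So the two sides agree for all real values of x and y for which both sides are defined.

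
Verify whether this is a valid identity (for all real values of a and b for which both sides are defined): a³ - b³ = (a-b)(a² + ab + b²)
Claim: a³ - b³ = (a-b)(a² + ab + b²).
Reasoning: Expand the right side: (a-b)(a² + ab + b²) = a³ + a²b + ab² - a²b - ab² - b³ = a³ - b³ (the middle terms cancel in pairs).
So the two sides agree for all real values of a and b for which both sides are defined.

Conclusion: Yes, this is an identity.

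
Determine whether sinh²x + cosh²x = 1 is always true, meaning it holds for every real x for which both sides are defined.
No, this is NOT an identity.

Claim: sinh²x + cosh²x = 1.
Test a specific point where both sides are defined: x = 3/2.
LHS = sinh²x + cosh²x ≈ 10.0677
RHS = 1 ≈ 1.0000
Since 10.0677 ≠ 1.0000, the equation fails at this point, so it cannot hold for every real x for which both sides are defined.
The correct hyperbolic identity is cosh²x - sinh²x = 1 (a difference); the sum sinh²x + cosh²x equals cosh(2x).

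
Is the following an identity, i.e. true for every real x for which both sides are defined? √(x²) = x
No, this is NOT an identity.

Claim: √(x²) = x.
Test a specific point where both sides are defined: x = -3.
LHS = √(x²) ≈ 3.0000
RHS = x ≈ -3.0000
Since 3.0000 ≠ -3.0000, the equation fails at this point, so it cannot hold for every real x for which both sides are defined.
√(x²) = |x|, which differs from x whenever x < 0 (both sides are defined for every real x).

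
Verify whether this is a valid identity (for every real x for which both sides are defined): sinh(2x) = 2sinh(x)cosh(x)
Claim: sinh(2x) = 2sinh(x)cosh(x).
Reasoning: 2sinh(x)cosh(x) = 2 · (e^x - e^-x)/2 · (e^x + e^-x)/2 = (e^(2x) - e^(-2x))/2 = sinh(2x).
So the two sides agree for every real x for which both sides are defined.

Conclusion: Yes, this is an identity.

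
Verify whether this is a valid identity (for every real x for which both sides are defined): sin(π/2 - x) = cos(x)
Yes, this is an identity.

Claim: sin(π/2 - x) = cos(x).
Reasoning: Use sin(u - v) = sin(u)cos(v) - cos(u)sin(v) with u = π/2, v = x: sin(π/2)cos(x) - cos(π/2)sin(x) = 1·cos(x) - 0·sin(x) = cos(x).
So the two sides agree for every real x for which both sides are defined.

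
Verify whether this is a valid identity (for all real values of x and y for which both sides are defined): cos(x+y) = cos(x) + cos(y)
No, this is NOT an identity.

Claim: cos(x+y) = cos(x) + cos(y).
Test a specific point where both sides are defined: x = π/6, y = 3π/4.
LHS = cos(x+y) ≈ -0.9659
RHS = cos(x) + cos(y) ≈ 0.1589
Since -0.9659 ≠ 0.1589, the equation fails at this point, so it cannot hold for all real values of x and y for which both sides are defined.
The correct expansion is cos(x+y) = cos(x)cos(y) - sin(x)sin(y); cosine is not additive.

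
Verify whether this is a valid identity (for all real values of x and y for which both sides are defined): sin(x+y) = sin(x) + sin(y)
No, this is NOT an identity.

Claim: sin(x+y) = sin(x) + sin(y).
Test a specific point where both sides are defined: x = 3π/4, y = π/4.
LHS = sin(x+y) ≈ 0.0000
RHS = sin(x) + sin(y) ≈ 1.4142
Since 0.0000 ≠ 1.4142, the equation fails at this point, so it cannot hold for all real values of x and y for which both sides are defined.
The correct expansion is sin(x+y) = sin(x)cos(y) + cos(x)sin(y); sine is not additive.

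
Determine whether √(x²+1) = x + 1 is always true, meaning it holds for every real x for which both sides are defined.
No, this is NOT an identity.

Claim: √(x²+1) = x + 1.
Test a specific point where both sides are defined: x = 3/2.
LHS = √(x²+1) ≈ 1.8028
RHS = x + 1 ≈ 2.5000
Since 1.8028 ≠ 2.5000, the equation fails at this point, so it cannot hold for every real x for which both sides are defined.
(x+1)² = x² + 2x + 1 ≠ x² + 1 unless x = 0.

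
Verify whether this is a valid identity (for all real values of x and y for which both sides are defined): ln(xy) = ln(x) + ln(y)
Yes, this is an identity.

Claim: ln(xy) = ln(x) + ln(y).
Reasoning: Both sides are simultaneously defined only when x, y > 0. Write x = e^p, y = e^q (p = ln x, q = ln y). Then xy = e^p · e^q = e^(p+q), so ln(xy) = p + q = ln(x) + ln(y).
So the two sides agree for all real values of x and y for which both sides are defined.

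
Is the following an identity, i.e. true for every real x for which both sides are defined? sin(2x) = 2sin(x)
Claim: sin(2x) = 2sin(x).
Test a specific point where both sides are defined: x = -π/2.
LHS = sin(2x) ≈ 0.0000
RHS = 2sin(x) ≈ -2.0000
Since 0.0000 ≠ -2.0000, the equation fails at this point, so it cannot hold for every real x for which both sides are defined.
The correct double-angle formula is sin(2x) = 2sin(x)cos(x).

Conclusion: No, this is NOT an identity.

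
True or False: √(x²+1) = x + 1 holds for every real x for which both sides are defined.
False.

Claim: √(x²+1) = x + 1.
Test a specific point where both sides are defined: x = 4.
LHS = √(x²+1) ≈ 4.1231
RHS = x + 1 ≈ 5.0000
Since 4.1231 ≠ 5.0000, the equation fails at this point, so it cannot hold for every real x for which both sides are defined.
(x+1)² = x² + 2x + 1 ≠ x² + 1 unless x = 0.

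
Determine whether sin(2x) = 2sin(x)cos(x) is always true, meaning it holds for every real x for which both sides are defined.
Yes, this is an identity.

Claim: sin(2x) = 2sin(x)cos(x).
Reasoning: Put y = x in the addition formula sin(x+y) = sin(x)cos(y) + cos(x)sin(y): sin(2x) = sin(x)cos(x) + cos(x)sin(x) = 2sin(x)cos(x).
So the two sides agree for every real x for which both sides are defined.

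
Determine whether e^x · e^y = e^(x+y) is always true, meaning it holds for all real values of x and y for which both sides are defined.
Yes, this is an identity.

Claim: e^x · e^y = e^(x+y).
Reasoning: This is the law of exponents for a common base: multiplying powers adds exponents. E.g. from the series, (Σ x^j/j!)(Σ y^k/k!) = Σ_m (Σ_{j+k=m} x^j y^k/(j!k!)) = Σ_m (x+y)^m/m! by the binomial theorem.
So the two sides agree for all real values of x and y for which both sides are defined.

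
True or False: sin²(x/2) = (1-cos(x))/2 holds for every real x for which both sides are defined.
True.

Claim: sin²(x/2) = (1-cos(x))/2.
Reasoning: Use cos(2θ) = 1 - 2sin²θ with θ = x/2: cos(x) = 1 - 2sin²(x/2). Solving for sin²(x/2) gives (1 - cos(x))/2.
So the two sides agree for every real x for which both sides are defined.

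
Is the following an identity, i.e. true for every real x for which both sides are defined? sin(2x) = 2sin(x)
No, this is NOT an identity.

Claim: sin(2x) = 2sin(x).
Test a specific point where both sides are defined: x = -π/4.
LHS = sin(2x) ≈ -1.0000
RHS = 2sin(x) ≈ -1.4142
Since -1.0000 ≠ -1.4142, the equation fails at this point, so it cannot hold for every real x for which both sides are defined.
The correct double-angle formula is sin(2x) = 2sin(x)cos(x).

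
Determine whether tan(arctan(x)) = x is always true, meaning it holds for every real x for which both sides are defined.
Yes, this is an identity.

Claim: tan(arctan(x)) = x.
Reasoning: For every real x, arctan(x) is by definition the angle in (-π/2, π/2) whose tangent equals x. Taking the tangent of that angle returns x.
So the two sides agree for every real x for which both sides are defined.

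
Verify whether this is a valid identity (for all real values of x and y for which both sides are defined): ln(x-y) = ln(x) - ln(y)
Claim: ln(x-y) = ln(x) - ln(y).
Test a specific point where both sides are defined: x = 5, y = 3.
LHS = ln(x-y) ≈ 0.6931
RHS = ln(x) - ln(y) ≈ 0.5108
Since 0.6931 ≠ 0.5108, the equation fails at this point, so it cannot hold for all real values of x and y for which both sides are defined.
ln(x) - ln(y) = ln(x/y), not ln(x-y).

Conclusion: No, this is NOT an identity.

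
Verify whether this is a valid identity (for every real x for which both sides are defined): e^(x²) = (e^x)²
No, this is NOT an identity.

Claim: e^(x²) = (e^x)².
Test a specific point where both sides are defined: x = 1/2.
LHS = e^(x²) ≈ 1.2840
RHS = (e^x)² ≈ 2.7183
Since 1.2840 ≠ 2.7183, the equation fails at this point, so it cannot hold for every real x for which both sides are defined.
(e^x)² = e^(2x), and 2x ≠ x² in general.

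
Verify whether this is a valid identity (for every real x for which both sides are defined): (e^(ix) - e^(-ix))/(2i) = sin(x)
Yes, this is an identity.

Claim: (e^(ix) - e^(-ix))/(2i) = sin(x).
Reasoning: By Euler's formula e^(ix) = cos(x) + i·sin(x) and e^(-ix) = cos(x) - i·sin(x). Subtracting cancels the cosine terms: e^(ix) - e^(-ix) = 2i·sin(x); divide by 2i.
So the two sides agree for every real x for which both sides are defined.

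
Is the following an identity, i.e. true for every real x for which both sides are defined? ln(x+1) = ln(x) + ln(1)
No, this is NOT an identity.

Claim: ln(x+1) = ln(x) + ln(1).
Test a specific point where both sides are defined: x = 3/2.
LHS = ln(x+1) ≈ 0.9163
RHS = ln(x) + ln(1) ≈ 0.4055
Since 0.9163 ≠ 0.4055, the equation fails at this point, so it cannot hold for every real x for which both sides are defined.
ln(1) = 0, so the right side is just ln(x), which differs from ln(x+1).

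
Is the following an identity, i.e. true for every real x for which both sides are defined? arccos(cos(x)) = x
Claim: arccos(cos(x)) = x.
Test a specific point where both sides are defined: x = -π/4.
LHS = arccos(cos(x)) ≈ 0.7854
RHS = x ≈ -0.7854
Since 0.7854 ≠ -0.7854, the equation fails at this point, so it cannot hold for every real x for which both sides are defined.
arccos only returns values in [0, π], so arccos(cos(x)) = x holds only for x in that interval, not for all real x.

Conclusion: No, this is NOT an identity.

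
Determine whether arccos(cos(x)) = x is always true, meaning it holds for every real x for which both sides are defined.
Claim: arccos(cos(x)) = x.
Test a specific point where both sides are defined: x = -π/3.
LHS = arccos(cos(x)) ≈ 1.0472
RHS = x ≈ -1.0472
Since 1.0472 ≠ -1.0472, the equation fails at this point, so it cannot hold for every real x for which both sides are defined.
arccos only returns values in [0, π], so arccos(cos(x)) = x holds only for x in that interval, not for all real x.

Conclusion: No, this is NOT an identity.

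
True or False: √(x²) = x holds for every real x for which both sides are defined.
False.

Claim: √(x²) = x.
Test a specific point where both sides are defined: x = -2.
LHS = √(x²) ≈ 2.0000
RHS = x ≈ -2.0000
Since 2.0000 ≠ -2.0000, the equation fails at this point, so it cannot hold for every real x for which both sides are defined.
√(x²) = |x|, which differs from x whenever x < 0 (both sides are defined for every real x).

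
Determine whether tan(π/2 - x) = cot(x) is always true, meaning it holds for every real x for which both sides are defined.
Yes, this is an identity.

Claim: tan(π/2 - x) = cot(x).
Reasoning: tan(π/2 - x) = sin(π/2 - x)/cos(π/2 - x) = cos(x)/sin(x) = cot(x), using the cofunction identities sin(π/2 - x) = cos(x) and cos(π/2 - x) = sin(x).
So the two sides agree for every real x for which both sides are defined.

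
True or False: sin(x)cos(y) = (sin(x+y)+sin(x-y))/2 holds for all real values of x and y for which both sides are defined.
Claim: sin(x)cos(y) = (sin(x+y)+sin(x-y))/2.
Reasoning: sin(x+y) = sin(x)cos(y) + cos(x)sin(y) and sin(x-y) = sin(x)cos(y) - cos(x)sin(y). Adding, sin(x+y) + sin(x-y) = 2sin(x)cos(y); divide by 2.
So the two sides agree for all real values of x and y for which both sides are defined.

Conclusion: True.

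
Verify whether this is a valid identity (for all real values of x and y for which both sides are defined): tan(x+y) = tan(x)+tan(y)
Claim: tan(x+y) = tan(x)+tan(y).
Test a specific point where both sides are defined: x = -π/4, y = -π/6.
LHS = tan(x+y) ≈ -3.7321
RHS = tan(x)+tan(y) ≈ -1.5774
Since -3.7321 ≠ -1.5774, the equation fails at this point, so it cannot hold for all real values of x and y for which both sides are defined.
The correct formula is tan(x+y) = (tan(x) + tan(y))/(1 - tan(x)tan(y)).

Conclusion: No, this is NOT an identity.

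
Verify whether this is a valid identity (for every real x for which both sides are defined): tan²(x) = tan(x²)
Claim: tan²(x) = tan(x²).
Test a specific point where both sides are defined: x = -π/3.
LHS = tan²(x) ≈ 3.0000
RHS = tan(x²) ≈ 1.9485
Since 3.0000 ≠ 1.9485, the equation fails at this point, so it cannot hold for every real x for which both sides are defined.
tan²(x) means (tan x)², squaring the output; tan(x²) squares the input. These are different functions.

Conclusion: No, this is NOT an identity.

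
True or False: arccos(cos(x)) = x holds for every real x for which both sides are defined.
Claim: arccos(cos(x)) = x.
Test a specific point where both sides are defined: x = -π/2.
LHS = arccos(cos(x)) ≈ 1.5708
RHS = x ≈ -1.5708
Since 1.5708 ≠ -1.5708, the equation fails at this point, so it cannot hold for every real x for which both sides are defined.
arccos only returns values in [0, π], so arccos(cos(x)) = x holds only for x in that interval, not for all real x.

Conclusion: False.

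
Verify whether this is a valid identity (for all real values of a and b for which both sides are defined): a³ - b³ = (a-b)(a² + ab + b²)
Yes, this is an identity.

Claim: a³ - b³ = (a-b)(a² + ab + b²).
Reasoning: Expand the right side: (a-b)(a² + ab + b²) = a³ + a²b + ab² - a²b - ab² - b³ = a³ - b³ (the middle terms cancel in pairs).
So the two sides agree for all real values of a and b for which both sides are defined.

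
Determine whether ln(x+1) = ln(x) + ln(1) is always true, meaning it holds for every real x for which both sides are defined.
Claim: ln(x+1) = ln(x) + ln(1).
Test a specific point where both sides are defined: x = 5.
LHS = ln(x+1) ≈ 1.7918
RHS = ln(x) + ln(1) ≈ 1.6094
Since 1.7918 ≠ 1.6094, the equation fails at this point, so it cannot hold for every real x for which both sides are defined.
ln(1) = 0, so the right side is just ln(x), which differs from ln(x+1).

Conclusion: No, this is NOT an identity.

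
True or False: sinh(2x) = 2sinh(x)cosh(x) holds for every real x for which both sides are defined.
True.

Claim: sinh(2x) = 2sinh(x)cosh(x).
Reasoning: 2sinh(x)cosh(x) = 2 · (e^x - e^-x)/2 · (e^x + e^-x)/2 = (e^(2x) - e^(-2x))/2 = sinh(2x).
So the two sides agree for every real x for which both sides are defined.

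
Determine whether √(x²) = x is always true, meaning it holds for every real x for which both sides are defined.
No, this is NOT an identity.

Claim: √(x²) = x.
Test a specific point where both sides are defined: x = -1.
LHS = √(x²) ≈ 1.0000
RHS = x ≈ -1.0000
Since 1.0000 ≠ -1.0000, the equation fails at this point, so it cannot hold for every real x for which both sides are defined.
√(x²) = |x|, which differs from x whenever x < 0 (both sides are defined for every real x).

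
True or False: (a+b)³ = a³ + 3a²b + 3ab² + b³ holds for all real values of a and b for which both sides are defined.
True.

Claim: (a+b)³ = a³ + 3a²b + 3ab² + b³.
Reasoning: (a+b)³ = (a+b)(a+b)² = (a+b)(a² + 2ab + b²) = a³ + 2a²b + ab² + a²b + 2ab² + b³ = a³ + 3a²b + 3ab² + b³.
So the two sides agree for all real values of a and b for which both sides are defined.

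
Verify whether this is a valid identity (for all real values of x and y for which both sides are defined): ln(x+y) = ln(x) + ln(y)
Claim: ln(x+y) = ln(x) + ln(y).
Test a specific point where both sides are defined: x = 5, y = 1.
LHS = ln(x+y) ≈ 1.7918
RHS = ln(x) + ln(y) ≈ 1.6094
Since 1.7918 ≠ 1.6094, the equation fails at this point, so it cannot hold for all real values of x and y for which both sides are defined.
ln(x) + ln(y) = ln(xy), not ln(x+y).

Conclusion: No, this is NOT an identity.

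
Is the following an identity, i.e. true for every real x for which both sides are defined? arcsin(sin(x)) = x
No, this is NOT an identity.

Claim: arcsin(sin(x)) = x.
Test a specific point where both sides are defined: x = π.
LHS = arcsin(sin(x)) ≈ 0.0000
RHS = x ≈ 3.1416
Since 0.0000 ≠ 3.1416, the equation fails at this point, so it cannot hold for every real x for which both sides are defined.
arcsin only returns values in [-π/2, π/2], so arcsin(sin(x)) = x holds only for x in that interval, not for all real x.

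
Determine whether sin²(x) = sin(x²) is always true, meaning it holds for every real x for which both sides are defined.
Claim: sin²(x) = sin(x²).
Test a specific point where both sides are defined: x = 2π/3.
LHS = sin²(x) ≈ 0.7500
RHS = sin(x²) ≈ -0.9474
Since 0.7500 ≠ -0.9474, the equation fails at this point, so it cannot hold for every real x for which both sides are defined.
sin²(x) means (sin x)², squaring the output; sin(x²) squares the input. These are different functions.

Conclusion: No, this is NOT an identity.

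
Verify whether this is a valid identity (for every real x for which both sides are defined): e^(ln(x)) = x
Claim: e^(ln(x)) = x.
Reasoning: For x > 0, ln(x) is by definition the exponent p such that e^p = x. Raising e to that exponent therefore returns x: e^(ln x) = x.
So the two sides agree for every real x for which both sides are defined.

Conclusion: Yes, this is an identity.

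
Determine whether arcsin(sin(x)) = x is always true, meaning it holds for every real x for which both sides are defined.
Claim: arcsin(sin(x)) = x.
Test a specific point where both sides are defined: x = π.
LHS = arcsin(sin(x)) ≈ 0.0000
RHS = x ≈ 3.1416
Since 0.0000 ≠ 3.1416, the equation fails at this point, so it cannot hold for every real x for which both sides are defined.
arcsin only returns values in [-π/2, π/2], so arcsin(sin(x)) = x holds only for x in that interval, not for all real x.

Conclusion: No, this is NOT an identity.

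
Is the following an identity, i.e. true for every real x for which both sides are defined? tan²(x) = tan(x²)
No, this is NOT an identity.

Claim: tan²(x) = tan(x²).
Test a specific point where both sides are defined: x = π.
LHS = tan²(x) ≈ 0.0000
RHS = tan(x²) ≈ 0.4767
Since 0.0000 ≠ 0.4767, the equation fails at this point, so it cannot hold for every real x for which both sides are defined.
tan²(x) means (tan x)², squaring the output; tan(x²) squares the input. These are different functions.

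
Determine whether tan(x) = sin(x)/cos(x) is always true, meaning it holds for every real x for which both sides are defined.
Yes, this is an identity.

Claim: tan(x) = sin(x)/cos(x).
Reasoning: For an angle x whose terminal point on the unit circle is (cos x, sin x), tan(x) is defined as the ratio (second coordinate)/(first coordinate) = sin(x)/cos(x), wherever cos(x) ≠ 0.
So the two sides agree for every real x for which both sides are defined.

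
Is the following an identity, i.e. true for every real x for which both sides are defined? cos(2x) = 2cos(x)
No, this is NOT an identity.

Claim: cos(2x) = 2cos(x).
Test a specific point where both sides are defined: x = -π/3.
LHS = cos(2x) ≈ -0.5000
RHS = 2cos(x) ≈ 1.0000
Since -0.5000 ≠ 1.0000, the equation fails at this point, so it cannot hold for every real x for which both sides are defined.
The correct double-angle formula is cos(2x) = cos²x - sin²x.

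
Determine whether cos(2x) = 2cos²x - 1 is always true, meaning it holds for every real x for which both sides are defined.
Yes, this is an identity.

Claim: cos(2x) = 2cos²x - 1.
Reasoning: cos(2x) = cos²x - sin²x. Replace sin²x by 1 - cos²x: cos²x - (1 - cos²x) = 2cos²x - 1.
So the two sides agree for every real x for which both sides are defined.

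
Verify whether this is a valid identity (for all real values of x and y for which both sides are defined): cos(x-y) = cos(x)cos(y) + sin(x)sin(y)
Claim: cos(x-y) = cos(x)cos(y) + sin(x)sin(y).
Reasoning: Replace y by -y in cos(x+y) = cos(x)cos(y) - sin(x)sin(y) and use cos(-y) = cos(y), sin(-y) = -sin(y): cos(x-y) = cos(x)cos(y) + sin(x)sin(y).
So the two sides agree for all real values of x and y for which both sides are defined.

Conclusion: Yes, this is an identity.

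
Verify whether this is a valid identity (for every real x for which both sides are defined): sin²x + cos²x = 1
Yes, this is an identity.

Claim: sin²x + cos²x = 1.
Reasoning: The point (cos x, sin x) lies on the unit circle X² + Y² = 1, so cos²x + sin²x = 1 for every real x.
So the two sides agree for every real x for which both sides are defined.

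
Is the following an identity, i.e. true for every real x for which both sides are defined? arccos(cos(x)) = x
Claim: arccos(cos(x)) = x.
Test a specific point where both sides are defined: x = -π/2.
LHS = arccos(cos(x)) ≈ 1.5708
RHS = x ≈ -1.5708
Since 1.5708 ≠ -1.5708, the equation fails at this point, so it cannot hold for every real x for which both sides are defined.
arccos only returns values in [0, π], so arccos(cos(x)) = x holds only for x in that interval, not for all real x.

Conclusion: No, this is NOT an identity.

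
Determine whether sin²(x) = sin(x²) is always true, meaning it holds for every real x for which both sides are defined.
Claim: sin²(x) = sin(x²).
Test a specific point where both sides are defined: x = -π/3.
LHS = sin²(x) ≈ 0.7500
RHS = sin(x²) ≈ 0.8897
Since 0.7500 ≠ 0.8897, the equation fails at this point, so it cannot hold for every real x for which both sides are defined.
sin²(x) means (sin x)², squaring the output; sin(x²) squares the input. These are different functions.

Conclusion: No, this is NOT an identity.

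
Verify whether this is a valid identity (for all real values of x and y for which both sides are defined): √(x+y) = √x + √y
Claim: √(x+y) = √x + √y.
Test a specific point where both sides are defined: x = 4, y = 5.
LHS = √(x+y) ≈ 3.0000
RHS = √x + √y ≈ 4.2361
Since 3.0000 ≠ 4.2361, the equation fails at this point, so it cannot hold for all real values of x and y for which both sides are defined.
Squaring the right side gives x + 2√(xy) + y, not x + y.

Conclusion: No, this is NOT an identity.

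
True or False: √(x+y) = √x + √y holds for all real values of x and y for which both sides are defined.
False.

Claim: √(x+y) = √x + √y.
Test a specific point where both sides are defined: x = 4, y = 3.
LHS = √(x+y) ≈ 2.6458
RHS = √x + √y ≈ 3.7321
Since 2.6458 ≠ 3.7321, the equation fails at this point, so it cannot hold for all real values of x and y for which both sides are defined.
Squaring the right side gives x + 2√(xy) + y, not x + y.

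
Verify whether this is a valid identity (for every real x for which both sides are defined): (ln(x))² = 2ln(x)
No, this is NOT an identity.

Claim: (ln(x))² = 2ln(x).
Test a specific point where both sides are defined: x = 1/2.
LHS = (ln(x))² ≈ 0.4805
RHS = 2ln(x) ≈ -1.3863
Since 0.4805 ≠ -1.3863, the equation fails at this point, so it cannot hold for every real x for which both sides are defined.
2ln(x) equals ln(x²), which is not the same as (ln x)².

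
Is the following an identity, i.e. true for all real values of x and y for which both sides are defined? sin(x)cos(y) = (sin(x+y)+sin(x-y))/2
Claim: sin(x)cos(y) = (sin(x+y)+sin(x-y))/2.
Reasoning: sin(x+y) = sin(x)cos(y) + cos(x)sin(y) and sin(x-y) = sin(x)cos(y) - cos(x)sin(y). Adding, sin(x+y) + sin(x-y) = 2sin(x)cos(y); divide by 2.
So the two sides agree for all real values of x and y for which both sides are defined.

Conclusion: Yes, this is an identity.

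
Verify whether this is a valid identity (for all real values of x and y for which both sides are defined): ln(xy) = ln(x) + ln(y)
Yes, this is an identity.

Claim: ln(xy) = ln(x) + ln(y).
Reasoning: Both sides are simultaneously defined only when x, y > 0. Write x = e^p, y = e^q (p = ln x, q = ln y). Then xy = e^p · e^q = e^(p+q), so ln(xy) = p + q = ln(x) + ln(y).
So the two sides agree for all real values of x and y for which both sides are defined.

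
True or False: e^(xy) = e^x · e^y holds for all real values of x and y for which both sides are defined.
False.

Claim: e^(xy) = e^x · e^y.
Test a specific point where both sides are defined: x = 3, y = -1.
LHS = e^(xy) ≈ 0.0498
RHS = e^x · e^y ≈ 7.3891
Since 0.0498 ≠ 7.3891, the equation fails at this point, so it cannot hold for all real values of x and y for which both sides are defined.
e^x · e^y = e^(x+y), not e^(xy).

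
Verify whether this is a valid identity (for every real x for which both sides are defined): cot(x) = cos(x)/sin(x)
Yes, this is an identity.

Claim: cot(x) = cos(x)/sin(x).
Reasoning: cot(x) is defined as 1/tan(x) = 1/(sin(x)/cos(x)) = cos(x)/sin(x), wherever sin(x) ≠ 0.
So the two sides agree for every real x for which both sides are defined.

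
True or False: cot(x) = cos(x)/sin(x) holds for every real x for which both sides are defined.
Claim: cot(x) = cos(x)/sin(x).
Reasoning: cot(x) is defined as 1/tan(x) = 1/(sin(x)/cos(x)) = cos(x)/sin(x), wherever sin(x) ≠ 0.
So the two sides agree for every real x for which both sides are defined.

Conclusion: True.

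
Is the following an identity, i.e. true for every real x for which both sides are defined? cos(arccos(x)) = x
Yes, this is an identity.

Claim: cos(arccos(x)) = x.
Reasoning: For -1 ≤ x ≤ 1 (where arccos is defined), arccos(x) is by definition an angle whose cosine equals x. Taking the cosine of that angle returns x. (Note the other order, arccos(cos x) = x, is NOT an identity.)
So the two sides agree for every real x for which both sides are defined.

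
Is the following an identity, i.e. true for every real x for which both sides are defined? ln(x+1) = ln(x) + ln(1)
Claim: ln(x+1) = ln(x) + ln(1).
Test a specific point where both sides are defined: x = 1.
LHS = ln(x+1) ≈ 0.6931
RHS = ln(x) + ln(1) ≈ 0.0000
Since 0.6931 ≠ 0.0000, the equation fails at this point, so it cannot hold for every real x for which both sides are defined.
ln(1) = 0, so the right side is just ln(x), which differs from ln(x+1).

Conclusion: No, this is NOT an identity.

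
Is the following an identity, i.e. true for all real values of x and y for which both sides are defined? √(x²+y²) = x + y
Claim: √(x²+y²) = x + y.
Test a specific point where both sides are defined: x = -1, y = -1.
LHS = √(x²+y²) ≈ 1.4142
RHS = x + y ≈ -2.0000
Since 1.4142 ≠ -2.0000, the equation fails at this point, so it cannot hold for all real values of x and y for which both sides are defined.
(x+y)² = x² + 2xy + y², not x² + y², so the square root does not split this way.

Conclusion: No, this is NOT an identity.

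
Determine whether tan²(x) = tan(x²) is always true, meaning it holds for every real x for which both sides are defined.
No, this is NOT an identity.

Claim: tan²(x) = tan(x²).
Test a specific point where both sides are defined: x = 3π/4.
LHS = tan²(x) ≈ 1.0000
RHS = tan(x²) ≈ -0.8977
Since 1.0000 ≠ -0.8977, the equation fails at this point, so it cannot hold for every real x for which both sides are defined.
tan²(x) means (tan x)², squaring the output; tan(x²) squares the input. These are different functions.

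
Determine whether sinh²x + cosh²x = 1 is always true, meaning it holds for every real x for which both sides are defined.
Claim: sinh²x + cosh²x = 1.
Test a specific point where both sides are defined: x = 4.
LHS = sinh²x + cosh²x ≈ 1490.4792
RHS = 1 ≈ 1.0000
Since 1490.4792 ≠ 1.0000, the equation fails at this point, so it cannot hold for every real x for which both sides are defined.
The correct hyperbolic identity is cosh²x - sinh²x = 1 (a difference); the sum sinh²x + cosh²x equals cosh(2x).

Conclusion: No, this is NOT an identity.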